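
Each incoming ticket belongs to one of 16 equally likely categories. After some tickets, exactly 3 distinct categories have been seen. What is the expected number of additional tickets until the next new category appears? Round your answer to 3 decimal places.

Each ticket yields a new category with probability (16-3)/16 = 13/16, so the wait is geometric with mean 16/13.
E = 16/13 = 1.2308.

1.231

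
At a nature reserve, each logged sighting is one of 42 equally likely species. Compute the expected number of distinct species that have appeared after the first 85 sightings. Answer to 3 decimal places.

For each species, P(seen in 85 sightings) = 1 - (41/42)^85 = 0.8710.
By linearity of expectation, E[distinct seen] = 42·(1 - (41/42)^85) = 36.5839.

36.584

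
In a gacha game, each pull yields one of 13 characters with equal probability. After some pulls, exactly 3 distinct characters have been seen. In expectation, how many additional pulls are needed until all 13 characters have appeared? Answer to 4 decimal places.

38.0766

With k distinct characters already seen, the next new one takes an expected 13/(13-k) pulls.
Sum over k = 3,...,12: E = 13/10 + 13/9 + 13/8 + ... + 13/2 + 13/1 = 38.07659.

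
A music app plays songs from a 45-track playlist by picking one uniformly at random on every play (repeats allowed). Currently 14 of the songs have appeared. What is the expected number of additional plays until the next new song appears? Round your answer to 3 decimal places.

1.452

Each play yields a new song with probability (45-14)/45 = 31/45, so the wait is geometric with mean 45/31.
E = 45/31 = 1.4516.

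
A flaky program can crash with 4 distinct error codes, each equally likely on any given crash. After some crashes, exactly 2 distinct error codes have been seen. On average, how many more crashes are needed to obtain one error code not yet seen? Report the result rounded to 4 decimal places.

2.0000

The number of crashes until the next new error code is geometric with success probability 2/4, so its mean is 4/2.
E = 4/2 = 2.00000.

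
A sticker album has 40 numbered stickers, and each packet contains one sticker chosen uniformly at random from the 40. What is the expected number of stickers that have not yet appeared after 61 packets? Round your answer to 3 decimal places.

For each sticker, P(unseen after 61) = (39/40)^61 = 0.2134.
By linearity of expectation, E[unseen] = 40·(39/40)^61 = 8.5377.

8.538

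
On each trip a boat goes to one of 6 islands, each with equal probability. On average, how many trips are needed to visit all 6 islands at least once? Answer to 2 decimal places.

The wait to go from k to k+1 distinct islands is geometric with mean 6/(6-k).
E[T] = 6/6 + 6/5 + 6/4 + 6/3 + 6/2 + 6/1 = 6·H_{6}.
H_{6} = 2.450, so E[T] = 14.700.

14.70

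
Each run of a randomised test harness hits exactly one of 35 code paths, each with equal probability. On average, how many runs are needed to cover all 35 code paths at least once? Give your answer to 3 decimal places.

After k distinct code paths have appeared, the next run gives a new one with probability (35-k)/35, so the expected wait for the (k+1)-th is 35/(35-k).
E[T] = 35/35 + 35/34 + 35/33 + ... + 35/2 + 35/1 = 35·H_{35}.
H_{35} = 4.1468, so E[T] = 145.1373.

145.137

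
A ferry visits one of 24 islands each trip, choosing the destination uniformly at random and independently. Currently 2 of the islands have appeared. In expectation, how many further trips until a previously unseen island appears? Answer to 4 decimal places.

The number of trips until the next new island is geometric with success probability 22/24, so its mean is 24/22.
E = 24/22 = 1.09091.

1.0909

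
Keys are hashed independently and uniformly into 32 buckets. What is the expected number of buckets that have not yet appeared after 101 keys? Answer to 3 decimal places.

For each bucket, P(unseen after 101) = (31/32)^101 = 0.0405.
By linearity of expectation, E[unseen] = 32·(31/32)^101 = 1.2958.

1.296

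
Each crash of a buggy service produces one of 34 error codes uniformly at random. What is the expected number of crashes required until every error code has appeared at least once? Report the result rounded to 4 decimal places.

Split into phases: going from k distinct to k+1 distinct takes on average 34/(34-k) crashes.
E[T] = 34/34 + 34/33 + 34/32 + ... + 34/2 + 34/1 = 34·H_{34}.
H_{34} = 4.11821, so E[T] = 140.01914.

140.0191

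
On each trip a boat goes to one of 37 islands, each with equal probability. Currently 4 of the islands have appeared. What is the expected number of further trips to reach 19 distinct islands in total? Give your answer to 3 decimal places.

From k distinct to k+1 distinct takes on average 37/(37-k) trips.
Sum over k = 4,...,18: E = 37/33 + 37/32 + 37/31 + ... + 37/20 + 37/19 = 21.9665.

21.967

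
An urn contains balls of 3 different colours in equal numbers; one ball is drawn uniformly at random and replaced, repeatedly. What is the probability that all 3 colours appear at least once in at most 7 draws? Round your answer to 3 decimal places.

Let A_i be the event that colour i is missing after 7 draws. By inclusion–exclusion on the A_i,
P(all seen) = Σ_{j=0}^{3} (-1)^j C(3,j)((3-j)/3)^7
= 1.0000 - 0.1756 + 0.0014 - 0.0000
= 0.8258.

0.826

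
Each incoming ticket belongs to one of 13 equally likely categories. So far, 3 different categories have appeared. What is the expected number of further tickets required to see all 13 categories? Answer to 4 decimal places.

With k distinct categories already seen, the next new one takes an expected 13/(13-k) tickets.
Sum over k = 3,...,12: E = 13/10 + 13/9 + 13/8 + ... + 13/2 + 13/1 = 38.07659.

38.0766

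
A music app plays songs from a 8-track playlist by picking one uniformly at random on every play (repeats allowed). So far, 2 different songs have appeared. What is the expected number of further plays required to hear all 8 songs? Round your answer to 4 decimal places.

With k distinct songs already seen, the next new one takes an expected 8/(8-k) plays.
Sum over k = 2,...,7: E = 8/6 + 8/5 + 8/4 + 8/3 + 8/2 + 8/1 = 19.60000.

19.6000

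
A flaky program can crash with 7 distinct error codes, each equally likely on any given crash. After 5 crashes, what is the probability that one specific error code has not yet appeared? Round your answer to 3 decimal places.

0.463

On each crash the fixed error code fails to appear with probability 6/7.
P(still missing after 5) = (6/7)^5 = 0.4627.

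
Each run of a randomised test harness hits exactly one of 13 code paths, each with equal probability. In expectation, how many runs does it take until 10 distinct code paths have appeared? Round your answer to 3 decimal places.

17.508

Going from k to k+1 distinct takes a geometric number of runs with mean 13/(13-k).
Sum over k = 0,...,9: E = 13/13 + 13/12 + 13/11 + ... + 13/5 + 13/4 = 17.5084.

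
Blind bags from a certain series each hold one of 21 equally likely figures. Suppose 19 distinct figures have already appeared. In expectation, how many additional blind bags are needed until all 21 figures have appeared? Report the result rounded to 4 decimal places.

With k distinct figures already seen, the next new one takes an expected 21/(21-k) blind bags.
Sum over k = 19,...,20: E = 21/2 + 21/1 = 31.50000.

31.5000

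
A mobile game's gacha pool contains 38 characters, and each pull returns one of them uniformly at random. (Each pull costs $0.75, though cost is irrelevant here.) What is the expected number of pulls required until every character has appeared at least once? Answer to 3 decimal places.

After k distinct characters have appeared, the next pull gives a new one with probability (38-k)/38, so the expected wait for the (k+1)-th is 38/(38-k).
E[T] = 38/38 + 38/37 + 38/36 + ... + 38/2 + 38/1 = 38·H_{38}.
H_{38} = 4.2279, so E[T] = 160.6603.

160.660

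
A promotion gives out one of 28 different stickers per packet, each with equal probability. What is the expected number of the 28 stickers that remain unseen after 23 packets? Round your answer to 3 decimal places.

For each sticker, P(unseen after 23) = (27/28)^23 = 0.4332.
By linearity of expectation, E[unseen] = 28·(27/28)^23 = 12.1308.

12.131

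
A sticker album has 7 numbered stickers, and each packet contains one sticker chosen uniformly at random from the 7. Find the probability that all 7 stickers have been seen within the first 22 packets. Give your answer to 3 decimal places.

0.777

By inclusion–exclusion over which stickers are missing,
P(all seen) = Σ_{j=0}^{7} (-1)^j C(7,j)((7-j)/7)^22
= 1.0000 - 0.2357 + 0.0128 - 0.0002 + 0.0000 - 0.0000 + 0.0000 - 0.0000
= 0.7770.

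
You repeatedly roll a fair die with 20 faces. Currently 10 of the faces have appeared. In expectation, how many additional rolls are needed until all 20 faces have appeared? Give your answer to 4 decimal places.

58.5794

From k distinct to k+1 distinct takes on average 20/(20-k) rolls.
Sum over k = 10,...,19: E = 20/10 + 20/9 + 20/8 + ... + 20/2 + 20/1 = 58.57937.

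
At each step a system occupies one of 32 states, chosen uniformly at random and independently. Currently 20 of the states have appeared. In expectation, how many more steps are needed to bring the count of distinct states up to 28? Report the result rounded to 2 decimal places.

32.64

From k distinct to k+1 distinct takes on average 32/(32-k) steps.
Sum over k = 20,...,27: E = 32/12 + 32/11 + 32/10 + ... + 32/6 + 32/5 = 32.636.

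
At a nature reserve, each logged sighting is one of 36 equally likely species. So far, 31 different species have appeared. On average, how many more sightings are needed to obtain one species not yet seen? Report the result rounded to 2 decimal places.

7.20

The number of sightings until the next new species is geometric with success probability 5/36, so its mean is 36/5.
E = 36/5 = 7.200.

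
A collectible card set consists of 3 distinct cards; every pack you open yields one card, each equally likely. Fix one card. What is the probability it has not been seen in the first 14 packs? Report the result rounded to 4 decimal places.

0.0034

On each pack the fixed card fails to appear with probability 2/3.
P(still missing after 14) = (2/3)^14 = 0.00343.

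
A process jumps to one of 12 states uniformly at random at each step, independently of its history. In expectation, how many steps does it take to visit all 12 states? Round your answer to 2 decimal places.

37.24

After k distinct states have appeared, the next step gives a new one with probability (12-k)/12, so the expected wait for the (k+1)-th is 12/(12-k).
E[T] = 12/12 + 12/11 + 12/10 + ... + 12/2 + 12/1 = 12·H_{12}.
H_{12} = 3.103, so E[T] = 37.239.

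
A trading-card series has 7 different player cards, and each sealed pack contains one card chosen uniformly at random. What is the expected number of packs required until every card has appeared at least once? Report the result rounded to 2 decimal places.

18.15

After k distinct cards have appeared, the next pack gives a new one with probability (7-k)/7, so the expected wait for the (k+1)-th is 7/(7-k).
E[T] = 7/7 + 7/6 + 7/5 + ... + 7/2 + 7/1 = 7·H_{7}.
H_{7} = 2.593, so E[T] = 18.150.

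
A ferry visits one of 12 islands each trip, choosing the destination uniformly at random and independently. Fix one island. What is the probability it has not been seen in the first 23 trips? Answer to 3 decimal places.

0.135

On each trip the fixed island fails to appear with probability 11/12.
P(still missing after 23) = (11/12)^23 = 0.1352.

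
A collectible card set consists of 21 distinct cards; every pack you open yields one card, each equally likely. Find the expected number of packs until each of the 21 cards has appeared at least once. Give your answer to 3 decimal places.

76.553

Split into phases: going from k distinct to k+1 distinct takes on average 21/(21-k) packs.
E[T] = 21/21 + 21/20 + 21/19 + ... + 21/2 + 21/1 = 21·H_{21}.
H_{21} = 3.6454, so E[T] = 76.5525.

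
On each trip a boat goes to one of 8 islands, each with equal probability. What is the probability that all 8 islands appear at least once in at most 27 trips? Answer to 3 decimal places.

Let A_i be the event that island i is missing after 27 trips. By inclusion–exclusion on the A_i,
P(all seen) = Σ_{j=0}^{8} (-1)^j C(8,j)((8-j)/8)^27
= 1.0000 - 0.2174 + 0.0119 - 0.0002 + 0.0000 - 0.0000 + 0.0000 - 0.0000 + 0.0000
= 0.7943.

0.794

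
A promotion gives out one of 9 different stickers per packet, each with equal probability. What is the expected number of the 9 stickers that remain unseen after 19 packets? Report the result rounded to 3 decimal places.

0.960

For each sticker, P(unseen after 19) = (8/9)^19 = 0.1067.
By linearity of expectation, E[unseen] = 9·(8/9)^19 = 0.9602.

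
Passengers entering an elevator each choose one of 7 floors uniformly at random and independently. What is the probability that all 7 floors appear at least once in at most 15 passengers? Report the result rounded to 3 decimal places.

0.434

By inclusion–exclusion over which floors are missing,
P(all seen) = Σ_{j=0}^{7} (-1)^j C(7,j)((7-j)/7)^15
= 1.0000 - 0.6933 + 0.1350 - 0.0079 + 0.0001 - 0.0000 + 0.0000 - 0.0000
= 0.4339.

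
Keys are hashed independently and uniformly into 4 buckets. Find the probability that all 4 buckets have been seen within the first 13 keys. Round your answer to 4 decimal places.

0.9057

Let A_i be the event that bucket i is missing after 13 keys. By inclusion–exclusion on the A_i,
P(all seen) = Σ_{j=0}^{4} (-1)^j C(4,j)((4-j)/4)^13
= 1.00000 - 0.09503 + 0.00073 - 0.00000 + 0.00000
= 0.90570.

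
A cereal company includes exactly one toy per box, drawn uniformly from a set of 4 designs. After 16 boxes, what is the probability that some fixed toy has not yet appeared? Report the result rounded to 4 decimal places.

On each box the fixed toy fails to appear with probability 3/4.
P(still missing after 16) = (3/4)^16 = 0.01002.

0.0100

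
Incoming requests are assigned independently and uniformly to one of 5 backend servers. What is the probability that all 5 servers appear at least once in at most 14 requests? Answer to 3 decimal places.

0.788

By inclusion–exclusion over which servers are missing,
P(all seen) = Σ_{j=0}^{5} (-1)^j C(5,j)((5-j)/5)^14
= 1.0000 - 0.2199 + 0.0078 - 0.0000 + 0.0000 - 0.0000
= 0.7879.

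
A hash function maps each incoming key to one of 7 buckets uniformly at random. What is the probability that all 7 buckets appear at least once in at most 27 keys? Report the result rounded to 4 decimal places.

By inclusion–exclusion over which buckets are missing,
P(all seen) = Σ_{j=0}^{7} (-1)^j C(7,j)((7-j)/7)^27
= 1.00000 - 0.10903 + 0.00238 - 0.00001 + 0.00000 - 0.00000 + 0.00000 - 0.00000
= 0.89334.

0.8933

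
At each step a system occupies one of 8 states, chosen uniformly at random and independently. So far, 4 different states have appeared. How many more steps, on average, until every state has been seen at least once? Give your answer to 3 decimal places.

From k distinct to k+1 distinct takes on average 8/(8-k) steps.
Sum over k = 4,...,7: E = 8/4 + 8/3 + 8/2 + 8/1 = 16.6667.

16.667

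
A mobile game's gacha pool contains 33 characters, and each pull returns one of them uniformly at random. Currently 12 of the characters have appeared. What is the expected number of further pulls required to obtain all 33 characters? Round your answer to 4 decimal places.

With k distinct characters already seen, the next new one takes an expected 33/(33-k) pulls.
Sum over k = 12,...,32: E = 33/21 + 33/20 + 33/19 + ... + 33/2 + 33/1 = 120.29684.

120.2968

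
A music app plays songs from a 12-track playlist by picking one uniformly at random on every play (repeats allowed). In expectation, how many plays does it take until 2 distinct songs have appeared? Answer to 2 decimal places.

2.09

With k distinct songs already seen, the next new one arrives after an expected 12/(12-k) plays.
Sum over k = 0,...,1: E = 12/12 + 12/11 = 2.091.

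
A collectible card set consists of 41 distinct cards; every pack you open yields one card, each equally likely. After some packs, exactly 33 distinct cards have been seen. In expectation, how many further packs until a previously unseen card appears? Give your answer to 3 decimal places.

Each pack yields a new card with probability (41-33)/41 = 8/41, so the wait is geometric with mean 41/8.
E = 41/8 = 5.1250.

5.125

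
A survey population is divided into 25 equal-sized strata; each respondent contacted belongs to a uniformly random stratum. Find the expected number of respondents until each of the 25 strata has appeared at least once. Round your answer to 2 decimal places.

95.40

Split into phases: going from k distinct to k+1 distinct takes on average 25/(25-k) respondents.
E[T] = 25/25 + 25/24 + 25/23 + ... + 25/2 + 25/1 = 25·H_{25}.
H_{25} = 3.816, so E[T] = 95.399.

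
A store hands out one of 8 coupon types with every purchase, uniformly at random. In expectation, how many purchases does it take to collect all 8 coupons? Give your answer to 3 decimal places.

After k distinct coupons have appeared, the next purchase gives a new one with probability (8-k)/8, so the expected wait for the (k+1)-th is 8/(8-k).
E[T] = 8/8 + 8/7 + 8/6 + ... + 8/2 + 8/1 = 8·H_{8}.
H_{8} = 2.7179, so E[T] = 21.7429.

21.743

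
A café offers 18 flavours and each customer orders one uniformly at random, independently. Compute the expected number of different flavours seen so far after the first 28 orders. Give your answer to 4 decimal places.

14.3674

For each flavour, P(seen in 28 orders) = 1 - (17/18)^28 = 0.79819.
By linearity of expectation, E[distinct seen] = 18·(1 - (17/18)^28) = 14.36745.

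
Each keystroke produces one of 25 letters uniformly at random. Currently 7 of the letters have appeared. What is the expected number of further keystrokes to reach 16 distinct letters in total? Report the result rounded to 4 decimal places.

16.6535

From k distinct to k+1 distinct takes on average 25/(25-k) keystrokes.
Sum over k = 7,...,15: E = 25/18 + 25/17 + 25/16 + ... + 25/11 + 25/10 = 16.65350.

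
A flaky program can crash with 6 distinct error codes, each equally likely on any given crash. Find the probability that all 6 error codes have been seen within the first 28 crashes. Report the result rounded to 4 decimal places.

Let A_i be the event that error code i is missing after 28 crashes. By inclusion–exclusion on the A_i,
P(all seen) = Σ_{j=0}^{6} (-1)^j C(6,j)((6-j)/6)^28
= 1.00000 - 0.03640 + 0.00018 - 0.00000 + 0.00000 - 0.00000 + 0.00000
= 0.96378.

0.9638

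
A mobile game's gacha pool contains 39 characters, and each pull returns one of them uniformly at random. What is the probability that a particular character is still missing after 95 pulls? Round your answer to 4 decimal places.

0.0848

On each pull the fixed character fails to appear with probability 38/39.
P(still missing after 95) = (38/39)^95 = 0.08478.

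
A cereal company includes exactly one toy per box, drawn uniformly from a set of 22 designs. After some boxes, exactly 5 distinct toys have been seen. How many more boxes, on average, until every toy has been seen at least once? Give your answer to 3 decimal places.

75.670

With k distinct toys already seen, the next new one takes an expected 22/(22-k) boxes.
Sum over k = 5,...,21: E = 22/17 + 22/16 + 22/15 + ... + 22/2 + 22/1 = 75.6702.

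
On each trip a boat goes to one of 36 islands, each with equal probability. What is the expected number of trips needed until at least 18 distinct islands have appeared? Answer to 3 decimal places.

Going from k to k+1 distinct takes a geometric number of trips with mean 36/(36-k).
Sum over k = 0,...,17: E = 36/36 + 36/35 + 36/34 + ... + 36/20 + 36/19 = 24.4602.

24.460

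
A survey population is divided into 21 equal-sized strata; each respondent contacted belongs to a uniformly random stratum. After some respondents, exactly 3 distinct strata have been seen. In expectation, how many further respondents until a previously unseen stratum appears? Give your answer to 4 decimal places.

The number of respondents until the next new stratum is geometric with success probability 18/21, so its mean is 21/18.
E = 21/18 = 1.16667.

1.1667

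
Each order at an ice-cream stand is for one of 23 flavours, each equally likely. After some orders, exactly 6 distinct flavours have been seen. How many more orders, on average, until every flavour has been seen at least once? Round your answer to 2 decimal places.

79.11

The wait to go from k to k+1 distinct flavours is geometric with mean 23/(23-k).
Sum over k = 6,...,22: E = 23/17 + 23/16 + 23/15 + ... + 23/2 + 23/1 = 79.110.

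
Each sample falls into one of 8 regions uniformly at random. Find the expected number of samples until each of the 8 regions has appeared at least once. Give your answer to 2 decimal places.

21.74

After k distinct regions have appeared, the next sample gives a new one with probability (8-k)/8, so the expected wait for the (k+1)-th is 8/(8-k).
E[T] = 8/8 + 8/7 + 8/6 + ... + 8/2 + 8/1 = 8·H_{8}.
H_{8} = 2.718, so E[T] = 21.743.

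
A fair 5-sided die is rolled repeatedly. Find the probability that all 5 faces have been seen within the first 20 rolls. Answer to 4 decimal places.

0.9427

By inclusion–exclusion over which faces are missing,
P(all seen) = Σ_{j=0}^{5} (-1)^j C(5,j)((5-j)/5)^20
= 1.00000 - 0.05765 + 0.00037 - 0.00000 + 0.00000 - 0.00000
= 0.94272.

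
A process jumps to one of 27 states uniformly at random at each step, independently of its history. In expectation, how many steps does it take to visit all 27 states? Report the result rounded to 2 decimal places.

105.07

Split into phases: going from k distinct to k+1 distinct takes on average 27/(27-k) steps.
E[T] = 27/27 + 27/26 + 27/25 + ... + 27/2 + 27/1 = 27·H_{27}.
H_{27} = 3.891, so E[T] = 105.069.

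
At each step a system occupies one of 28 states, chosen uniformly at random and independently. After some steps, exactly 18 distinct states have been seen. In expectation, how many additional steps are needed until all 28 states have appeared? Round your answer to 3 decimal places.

From k distinct to k+1 distinct takes on average 28/(28-k) steps.
Sum over k = 18,...,27: E = 28/10 + 28/9 + 28/8 + ... + 28/2 + 28/1 = 82.0111.

82.011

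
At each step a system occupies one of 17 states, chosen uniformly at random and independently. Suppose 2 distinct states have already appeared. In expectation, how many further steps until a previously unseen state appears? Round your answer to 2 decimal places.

The number of steps until the next new state is geometric with success probability 15/17, so its mean is 17/15.
E = 17/15 = 1.133.

1.13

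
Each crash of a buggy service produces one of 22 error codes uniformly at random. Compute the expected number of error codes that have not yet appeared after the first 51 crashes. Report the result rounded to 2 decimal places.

For each error code, P(unseen after 51) = (21/22)^51 = 0.093.
By linearity of expectation, E[unseen] = 22·(21/22)^51 = 2.051.

2.05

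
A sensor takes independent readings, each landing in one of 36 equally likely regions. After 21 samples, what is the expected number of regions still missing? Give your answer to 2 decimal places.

For each region, P(unseen after 21) = (35/36)^21 = 0.553.
By linearity of expectation, E[unseen] = 36·(35/36)^21 = 19.924.

19.92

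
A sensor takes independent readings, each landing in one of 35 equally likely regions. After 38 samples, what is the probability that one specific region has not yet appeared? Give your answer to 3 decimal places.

Each sample misses the fixed region with probability (35-1)/35 = 34/35, independently.
P(still missing after 38) = (34/35)^38 = 0.3324.

0.332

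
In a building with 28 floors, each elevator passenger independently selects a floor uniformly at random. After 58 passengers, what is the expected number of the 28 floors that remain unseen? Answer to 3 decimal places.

For each floor, P(unseen after 58) = (27/28)^58 = 0.1213.
By linearity of expectation, E[unseen] = 28·(27/28)^58 = 3.3970.

3.397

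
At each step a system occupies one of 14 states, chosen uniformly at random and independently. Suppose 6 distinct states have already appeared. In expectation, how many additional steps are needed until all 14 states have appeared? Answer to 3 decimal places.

38.050

The wait to go from k to k+1 distinct states is geometric with mean 14/(14-k).
Sum over k = 6,...,13: E = 14/8 + 14/7 + 14/6 + ... + 14/2 + 14/1 = 38.0500.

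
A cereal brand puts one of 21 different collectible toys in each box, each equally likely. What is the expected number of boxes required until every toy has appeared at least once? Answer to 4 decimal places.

76.5525

The wait to go from k to k+1 distinct toys is geometric with mean 21/(21-k).
E[T] = 21/21 + 21/20 + 21/19 + ... + 21/2 + 21/1 = 21·H_{21}.
H_{21} = 3.64536, so E[T] = 76.55253.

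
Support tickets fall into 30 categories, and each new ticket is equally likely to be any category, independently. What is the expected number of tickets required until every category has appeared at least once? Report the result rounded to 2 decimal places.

119.85

Split into phases: going from k distinct to k+1 distinct takes on average 30/(30-k) tickets.
E[T] = 30/30 + 30/29 + 30/28 + ... + 30/2 + 30/1 = 30·H_{30}.
H_{30} = 3.995, so E[T] = 119.850.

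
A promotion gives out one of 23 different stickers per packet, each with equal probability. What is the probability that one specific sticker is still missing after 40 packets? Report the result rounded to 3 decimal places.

Each packet misses the fixed sticker with probability (23-1)/23 = 22/23, independently.
P(still missing after 40) = (22/23)^40 = 0.1690.

0.169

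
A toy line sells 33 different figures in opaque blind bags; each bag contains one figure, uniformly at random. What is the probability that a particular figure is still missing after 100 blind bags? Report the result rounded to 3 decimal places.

On each blind bag the fixed figure fails to appear with probability 32/33.
P(still missing after 100) = (32/33)^100 = 0.0461.

0.046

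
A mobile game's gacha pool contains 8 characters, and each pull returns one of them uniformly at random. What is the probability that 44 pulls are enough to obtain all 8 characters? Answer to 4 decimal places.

0.9776

Let A_i be the event that character i is missing after 44 pulls. By inclusion–exclusion on the A_i,
P(all seen) = Σ_{j=0}^{8} (-1)^j C(8,j)((8-j)/8)^44
= 1.00000 - 0.02246 + 0.00009 - 0.00000 + 0.00000 - 0.00000 + 0.00000 - 0.00000 + 0.00000
= 0.97763.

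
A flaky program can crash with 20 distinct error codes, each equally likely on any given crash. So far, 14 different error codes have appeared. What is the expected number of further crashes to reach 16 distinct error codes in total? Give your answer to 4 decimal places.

From k distinct to k+1 distinct takes on average 20/(20-k) crashes.
Sum over k = 14,...,15: E = 20/6 + 20/5 = 7.33333.

7.3333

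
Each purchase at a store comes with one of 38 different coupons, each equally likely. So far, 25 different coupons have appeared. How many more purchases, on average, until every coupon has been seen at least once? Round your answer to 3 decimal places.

With k distinct coupons already seen, the next new one takes an expected 38/(38-k) purchases.
Sum over k = 25,...,37: E = 38/13 + 38/12 + 38/11 + ... + 38/2 + 38/1 = 120.8451.

120.845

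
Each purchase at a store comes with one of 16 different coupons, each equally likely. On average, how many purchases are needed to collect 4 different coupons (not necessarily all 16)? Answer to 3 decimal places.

With k distinct coupons already seen, the next new one arrives after an expected 16/(16-k) purchases.
Sum over k = 0,...,3: E = 16/16 + 16/15 + 16/14 + 16/13 = 4.4403.

4.440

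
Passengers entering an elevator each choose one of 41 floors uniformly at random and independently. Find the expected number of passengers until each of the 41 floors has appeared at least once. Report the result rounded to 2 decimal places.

The wait to go from k to k+1 distinct floors is geometric with mean 41/(41-k).
E[T] = 41/41 + 41/40 + 41/39 + ... + 41/2 + 41/1 = 41·H_{41}.
H_{41} = 4.303, so E[T] = 176.420.

176.42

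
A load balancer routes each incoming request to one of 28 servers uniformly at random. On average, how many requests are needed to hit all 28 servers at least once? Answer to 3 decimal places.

109.961

The wait to go from k to k+1 distinct servers is geometric with mean 28/(28-k).
E[T] = 28/28 + 28/27 + 28/26 + ... + 28/2 + 28/1 = 28·H_{28}.
H_{28} = 3.9272, so E[T] = 109.9608.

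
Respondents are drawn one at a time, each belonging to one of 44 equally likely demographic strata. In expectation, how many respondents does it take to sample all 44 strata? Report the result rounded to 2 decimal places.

The wait to go from k to k+1 distinct strata is geometric with mean 44/(44-k).
E[T] = 44/44 + 44/43 + 44/42 + ... + 44/2 + 44/1 = 44·H_{44}.
H_{44} = 4.373, so E[T] = 192.400.

192.40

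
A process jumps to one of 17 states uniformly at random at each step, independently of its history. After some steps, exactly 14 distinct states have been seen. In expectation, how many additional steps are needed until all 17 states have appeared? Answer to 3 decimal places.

The wait to go from k to k+1 distinct states is geometric with mean 17/(17-k).
Sum over k = 14,...,16: E = 17/3 + 17/2 + 17/1 = 31.1667.

31.167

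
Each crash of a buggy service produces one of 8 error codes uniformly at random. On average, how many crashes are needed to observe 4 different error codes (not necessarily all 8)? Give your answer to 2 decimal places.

With k distinct error codes already seen, the next new one arrives after an expected 8/(8-k) crashes.
Sum over k = 0,...,3: E = 8/8 + 8/7 + 8/6 + 8/5 = 5.076.

5.08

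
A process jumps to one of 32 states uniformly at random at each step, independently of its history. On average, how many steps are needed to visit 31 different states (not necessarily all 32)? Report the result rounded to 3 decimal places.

97.872

With k distinct states already seen, the next new one arrives after an expected 32/(32-k) steps.
Sum over k = 0,...,30: E = 32/32 + 32/31 + 32/30 + ... + 32/3 + 32/2 = 97.8718.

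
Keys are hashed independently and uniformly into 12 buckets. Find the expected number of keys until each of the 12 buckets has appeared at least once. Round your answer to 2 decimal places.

37.24

After k distinct buckets have appeared, the next key gives a new one with probability (12-k)/12, so the expected wait for the (k+1)-th is 12/(12-k).
E[T] = 12/12 + 12/11 + 12/10 + ... + 12/2 + 12/1 = 12·H_{12}.
H_{12} = 3.103, so E[T] = 37.239.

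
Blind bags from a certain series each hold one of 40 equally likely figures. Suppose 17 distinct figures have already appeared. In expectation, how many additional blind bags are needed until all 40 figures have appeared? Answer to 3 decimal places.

With k distinct figures already seen, the next new one takes an expected 40/(40-k) blind bags.
Sum over k = 17,...,39: E = 40/23 + 40/22 + 40/21 + ... + 40/2 + 40/1 = 149.3717.

149.372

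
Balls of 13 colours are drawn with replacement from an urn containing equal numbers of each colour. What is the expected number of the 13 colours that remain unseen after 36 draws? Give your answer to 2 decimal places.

0.73

For each colour, P(unseen after 36) = (12/13)^36 = 0.056.
By linearity of expectation, E[unseen] = 13·(12/13)^36 = 0.729.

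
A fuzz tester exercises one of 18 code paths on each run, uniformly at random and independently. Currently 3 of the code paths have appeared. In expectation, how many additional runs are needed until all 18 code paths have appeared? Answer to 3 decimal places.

59.728

From k distinct to k+1 distinct takes on average 18/(18-k) runs.
Sum over k = 3,...,17: E = 18/15 + 18/14 + 18/13 + ... + 18/2 + 18/1 = 59.7281.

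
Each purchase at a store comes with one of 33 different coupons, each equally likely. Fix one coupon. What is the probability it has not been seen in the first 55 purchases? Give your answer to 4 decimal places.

Each purchase misses the fixed coupon with probability (33-1)/33 = 32/33, independently.
P(still missing after 55) = (32/33)^55 = 0.18407.

0.1841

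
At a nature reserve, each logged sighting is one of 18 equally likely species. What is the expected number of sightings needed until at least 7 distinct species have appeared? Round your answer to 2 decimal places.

With k distinct species already seen, the next new one arrives after an expected 18/(18-k) sightings.
Sum over k = 0,...,6: E = 18/18 + 18/17 + 18/16 + ... + 18/13 + 18/12 = 8.554.

8.55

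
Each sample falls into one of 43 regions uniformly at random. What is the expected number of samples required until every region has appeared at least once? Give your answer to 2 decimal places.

187.05

After k distinct regions have appeared, the next sample gives a new one with probability (43-k)/43, so the expected wait for the (k+1)-th is 43/(43-k).
E[T] = 43/43 + 43/42 + 43/41 + ... + 43/2 + 43/1 = 43·H_{43}.
H_{43} = 4.350, so E[T] = 187.050.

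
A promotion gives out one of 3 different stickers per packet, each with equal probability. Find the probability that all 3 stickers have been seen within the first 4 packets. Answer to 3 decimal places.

Let A_i be the event that sticker i is missing after 4 packets. By inclusion–exclusion on the A_i,
P(all seen) = Σ_{j=0}^{3} (-1)^j C(3,j)((3-j)/3)^4
= 1.0000 - 0.5926 + 0.0370 - 0.0000
= 0.4444.

0.444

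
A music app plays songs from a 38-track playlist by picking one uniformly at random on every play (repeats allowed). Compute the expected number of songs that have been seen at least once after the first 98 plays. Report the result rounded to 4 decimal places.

For each song, P(seen in 98 plays) = 1 - (37/38)^98 = 0.92672.
By linearity of expectation, E[distinct seen] = 38·(1 - (37/38)^98) = 35.21542.

35.2154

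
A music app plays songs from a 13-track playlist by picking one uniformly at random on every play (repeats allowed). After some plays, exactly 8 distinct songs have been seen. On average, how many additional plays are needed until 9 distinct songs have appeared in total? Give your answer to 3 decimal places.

2.600

From k distinct to k+1 distinct takes on average 13/(13-k) plays.
Only the k = 8 term is needed: E = 13/5 = 2.6000.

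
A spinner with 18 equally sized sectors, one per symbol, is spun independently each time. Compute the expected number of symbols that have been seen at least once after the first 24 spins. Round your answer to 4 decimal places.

For each symbol, P(seen in 24 spins) = 1 - (17/18)^24 = 0.74635.
By linearity of expectation, E[distinct seen] = 18·(1 - (17/18)^24) = 13.43431.

13.4343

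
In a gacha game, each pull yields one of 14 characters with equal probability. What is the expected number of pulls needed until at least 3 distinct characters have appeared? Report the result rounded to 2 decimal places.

3.24

Going from k to k+1 distinct takes a geometric number of pulls with mean 14/(14-k).
Sum over k = 0,...,2: E = 14/14 + 14/13 + 14/12 = 3.244.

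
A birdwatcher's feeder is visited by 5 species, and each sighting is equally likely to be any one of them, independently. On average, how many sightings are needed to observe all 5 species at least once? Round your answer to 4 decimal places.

Split into phases: going from k distinct to k+1 distinct takes on average 5/(5-k) sightings.
E[T] = 5/5 + 5/4 + 5/3 + 5/2 + 5/1 = 5·H_{5}.
H_{5} = 2.28333, so E[T] = 11.41667.

11.4167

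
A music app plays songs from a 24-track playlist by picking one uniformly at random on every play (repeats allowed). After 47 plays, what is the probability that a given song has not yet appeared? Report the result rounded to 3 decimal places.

On each play the fixed song fails to appear with probability 23/24.
P(still missing after 47) = (23/24)^47 = 0.1353.

0.135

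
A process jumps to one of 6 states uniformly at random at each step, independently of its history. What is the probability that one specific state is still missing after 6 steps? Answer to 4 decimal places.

0.3349

Each step misses the fixed state with probability (6-1)/6 = 5/6, independently.
P(still missing after 6) = (5/6)^6 = 0.33490.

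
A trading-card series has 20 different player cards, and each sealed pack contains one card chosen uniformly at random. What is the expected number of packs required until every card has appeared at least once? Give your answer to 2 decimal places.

71.95

After k distinct cards have appeared, the next pack gives a new one with probability (20-k)/20, so the expected wait for the (k+1)-th is 20/(20-k).
E[T] = 20/20 + 20/19 + 20/18 + ... + 20/2 + 20/1 = 20·H_{20}.
H_{20} = 3.598, so E[T] = 71.955.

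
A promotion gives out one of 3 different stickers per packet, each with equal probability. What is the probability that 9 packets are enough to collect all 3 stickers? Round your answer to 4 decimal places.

0.9221

By inclusion–exclusion over which stickers are missing,
P(all seen) = Σ_{j=0}^{3} (-1)^j C(3,j)((3-j)/3)^9
= 1.00000 - 0.07804 + 0.00015 - 0.00000
= 0.92212.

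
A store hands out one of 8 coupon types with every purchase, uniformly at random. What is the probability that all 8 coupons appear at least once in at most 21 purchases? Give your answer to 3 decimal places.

By inclusion–exclusion over which coupons are missing,
P(all seen) = Σ_{j=0}^{8} (-1)^j C(8,j)((8-j)/8)^21
= 1.0000 - 0.4845 + 0.0666 - 0.0029 + 0.0000 - 0.0000 + 0.0000 - 0.0000 + 0.0000
= 0.5793.

0.579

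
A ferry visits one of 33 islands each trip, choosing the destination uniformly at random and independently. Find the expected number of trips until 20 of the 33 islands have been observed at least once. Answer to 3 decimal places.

With k distinct islands already seen, the next new one arrives after an expected 33/(33-k) trips.
Sum over k = 0,...,19: E = 33/33 + 33/32 + 33/31 + ... + 33/15 + 33/14 = 29.9859.

29.986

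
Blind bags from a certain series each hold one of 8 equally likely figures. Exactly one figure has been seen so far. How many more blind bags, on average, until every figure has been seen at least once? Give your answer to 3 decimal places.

From k distinct to k+1 distinct takes on average 8/(8-k) blind bags.
Sum over k = 1,...,7: E = 8/7 + 8/6 + 8/5 + ... + 8/2 + 8/1 = 20.7429.

20.743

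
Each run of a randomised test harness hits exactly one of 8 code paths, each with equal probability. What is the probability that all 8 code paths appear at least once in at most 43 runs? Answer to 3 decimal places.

By inclusion–exclusion over which code paths are missing,
P(all seen) = Σ_{j=0}^{8} (-1)^j C(8,j)((8-j)/8)^43
= 1.0000 - 0.0257 + 0.0001 - 0.0000 + 0.0000 - 0.0000 + 0.0000 - 0.0000 + 0.0000
= 0.9744.

0.974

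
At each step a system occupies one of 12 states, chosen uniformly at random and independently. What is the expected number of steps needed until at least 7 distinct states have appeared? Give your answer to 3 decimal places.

With k distinct states already seen, the next new one arrives after an expected 12/(12-k) steps.
Sum over k = 0,...,6: E = 12/12 + 12/11 + 12/10 + ... + 12/7 + 12/6 = 9.8385.

9.839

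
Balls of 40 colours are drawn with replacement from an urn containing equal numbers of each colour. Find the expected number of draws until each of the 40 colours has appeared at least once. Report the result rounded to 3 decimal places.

171.142

The wait to go from k to k+1 distinct colours is geometric with mean 40/(40-k).
E[T] = 40/40 + 40/39 + 40/38 + ... + 40/2 + 40/1 = 40·H_{40}.
H_{40} = 4.2785, so E[T] = 171.1417.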